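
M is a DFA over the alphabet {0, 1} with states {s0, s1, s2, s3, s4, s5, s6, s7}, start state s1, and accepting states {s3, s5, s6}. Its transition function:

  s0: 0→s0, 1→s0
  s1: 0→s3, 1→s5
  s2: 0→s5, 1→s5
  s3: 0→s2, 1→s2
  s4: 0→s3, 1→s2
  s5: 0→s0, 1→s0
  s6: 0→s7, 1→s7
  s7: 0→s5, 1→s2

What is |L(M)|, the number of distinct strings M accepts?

The useful subgraph on states {s1, s2, s3, s5} is acyclic, so L(M) is finite; the longest accepting path visits 4 useful states, giving maximum string length 3.
Counting accepting paths from s1 by length: 2 of length 1, 4 of length 3. Total 6.

6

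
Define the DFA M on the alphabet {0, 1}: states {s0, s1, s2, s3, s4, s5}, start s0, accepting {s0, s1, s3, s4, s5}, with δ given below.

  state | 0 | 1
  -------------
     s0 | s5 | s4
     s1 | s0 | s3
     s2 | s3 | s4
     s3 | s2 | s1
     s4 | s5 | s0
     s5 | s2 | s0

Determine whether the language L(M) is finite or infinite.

infinite

State s0 is reachable from the start and can reach an accepting state, and it lies on the cycle s0 → s4 → s0.
Traversing that cycle any number of times yields accepted strings of unbounded length, so the language is infinite.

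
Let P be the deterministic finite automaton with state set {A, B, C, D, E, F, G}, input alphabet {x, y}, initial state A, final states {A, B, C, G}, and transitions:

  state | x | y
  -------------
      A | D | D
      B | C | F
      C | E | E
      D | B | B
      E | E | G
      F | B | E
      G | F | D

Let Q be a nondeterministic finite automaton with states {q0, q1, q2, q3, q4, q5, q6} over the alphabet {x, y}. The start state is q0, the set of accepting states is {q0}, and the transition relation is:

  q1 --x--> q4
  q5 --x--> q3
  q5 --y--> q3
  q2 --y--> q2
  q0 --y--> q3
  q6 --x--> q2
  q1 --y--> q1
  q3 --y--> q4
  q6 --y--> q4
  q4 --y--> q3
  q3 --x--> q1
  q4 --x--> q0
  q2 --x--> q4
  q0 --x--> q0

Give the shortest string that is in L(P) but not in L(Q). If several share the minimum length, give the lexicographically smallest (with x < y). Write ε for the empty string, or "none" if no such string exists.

xy

The string xy is accepted by P but not by Q.
No shorter string lies in the difference, and xy is the lexicographically first length-2 string in L(P) \ L(Q).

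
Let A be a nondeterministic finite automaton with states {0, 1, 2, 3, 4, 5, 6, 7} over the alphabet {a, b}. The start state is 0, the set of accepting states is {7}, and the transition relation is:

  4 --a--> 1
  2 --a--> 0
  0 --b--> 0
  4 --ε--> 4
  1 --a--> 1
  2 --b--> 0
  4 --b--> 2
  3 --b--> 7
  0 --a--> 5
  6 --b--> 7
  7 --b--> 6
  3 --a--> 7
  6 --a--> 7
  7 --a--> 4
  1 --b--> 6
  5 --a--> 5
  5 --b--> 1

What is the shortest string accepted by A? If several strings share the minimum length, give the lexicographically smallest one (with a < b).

A breadth-first search from 0 reaches an accepting state first via the path 0 → 5 → 1 → 6 → 7 on input abba.
No string of length < 4 is accepted (BFS exhausts all shorter strings without reaching an accepting state), and abba is the lexicographically least accepting string of length 4.

abba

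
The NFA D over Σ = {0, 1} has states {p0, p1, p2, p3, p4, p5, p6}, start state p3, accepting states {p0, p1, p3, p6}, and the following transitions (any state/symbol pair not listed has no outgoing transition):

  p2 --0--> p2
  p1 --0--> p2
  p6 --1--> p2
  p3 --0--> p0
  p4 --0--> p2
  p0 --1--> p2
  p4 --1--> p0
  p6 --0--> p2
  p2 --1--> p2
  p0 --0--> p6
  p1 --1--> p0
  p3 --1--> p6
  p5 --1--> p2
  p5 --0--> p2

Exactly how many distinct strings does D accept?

The useful subgraph on states {p0, p3, p6} is acyclic, so L(D) is finite; the longest accepting path visits 3 useful states, giving maximum string length 2.
Counting accepting paths from p3 by length: 1 of length 0, 2 of length 1, 1 of length 2. Total 4.

4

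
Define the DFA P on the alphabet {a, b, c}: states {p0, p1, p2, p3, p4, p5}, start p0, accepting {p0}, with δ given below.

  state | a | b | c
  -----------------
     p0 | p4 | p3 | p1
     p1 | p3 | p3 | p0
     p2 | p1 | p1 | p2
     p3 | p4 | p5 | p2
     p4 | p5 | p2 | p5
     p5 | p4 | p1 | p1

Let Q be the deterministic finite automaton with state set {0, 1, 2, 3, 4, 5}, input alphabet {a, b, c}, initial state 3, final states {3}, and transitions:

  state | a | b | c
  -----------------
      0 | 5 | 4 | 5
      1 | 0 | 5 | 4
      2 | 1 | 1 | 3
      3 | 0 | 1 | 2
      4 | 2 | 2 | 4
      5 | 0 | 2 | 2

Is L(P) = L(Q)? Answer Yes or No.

Yes

Exploring the product automaton P × Q from the start pair (p0, 3), following both machines on each input symbol, reaches 6 state pairs: (p0, 3), (p4, 0), (p3, 1), (p1, 2), (p5, 5), (p2, 4).
P accepts in {p0} and Q accepts in {3}. In every reachable pair the two components are either both accepting — (p0, 3) — or both non-accepting, so no string is accepted by exactly one of the machines: L(P) \ L(Q) and L(Q) \ L(P) are both empty.
Hence every string is accepted by P iff it is accepted by Q, and the two languages coincide.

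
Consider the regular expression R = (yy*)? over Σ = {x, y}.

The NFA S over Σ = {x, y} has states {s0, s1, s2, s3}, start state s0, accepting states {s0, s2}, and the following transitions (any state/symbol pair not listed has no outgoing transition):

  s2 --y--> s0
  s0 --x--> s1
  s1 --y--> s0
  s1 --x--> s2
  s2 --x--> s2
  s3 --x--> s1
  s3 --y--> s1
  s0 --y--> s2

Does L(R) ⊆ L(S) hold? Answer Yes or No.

Yes

Converting the expression R to a DFA (subset construction, then merging equivalent states) gives the minimal DFA with states {r0, r1}, start state r0, accepting states {r0} and transitions r0: x→r1, y→r0; r1: x→r1, y→r1.
Exploring the product automaton R × S from the start pair (r0, s0), following both machines on each input symbol, reaches 5 state pairs: (r0, s0), (r1, s1), (r0, s2), (r1, s2), (r1, s0).
R accepts in {r0} and S accepts in {s0, s2}. The reachable pairs whose R-component is accepting are (r0, s0), (r0, s2); in each of them the S-component is accepting too, so the product for L(R) \ L(S) (R-component accepting, S-component rejecting) has no reachable accepting pair and the difference is empty.
Hence every string in L(R) is also in L(S).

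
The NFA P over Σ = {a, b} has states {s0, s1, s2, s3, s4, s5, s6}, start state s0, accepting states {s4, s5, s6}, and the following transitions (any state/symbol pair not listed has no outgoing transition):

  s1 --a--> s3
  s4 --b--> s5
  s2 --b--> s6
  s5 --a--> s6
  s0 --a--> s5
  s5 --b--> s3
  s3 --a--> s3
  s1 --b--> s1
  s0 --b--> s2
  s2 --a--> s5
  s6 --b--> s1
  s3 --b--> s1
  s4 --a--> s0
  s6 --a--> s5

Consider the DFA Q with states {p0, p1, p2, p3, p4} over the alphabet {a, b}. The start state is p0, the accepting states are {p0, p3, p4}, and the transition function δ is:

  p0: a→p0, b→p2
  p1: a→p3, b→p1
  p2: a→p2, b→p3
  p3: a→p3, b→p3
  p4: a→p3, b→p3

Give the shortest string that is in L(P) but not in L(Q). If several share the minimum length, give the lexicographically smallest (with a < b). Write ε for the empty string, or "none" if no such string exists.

ba

The string ba is accepted by P but not by Q.
No shorter string lies in the difference, and ba is the lexicographically first length-2 string in L(P) \ L(Q).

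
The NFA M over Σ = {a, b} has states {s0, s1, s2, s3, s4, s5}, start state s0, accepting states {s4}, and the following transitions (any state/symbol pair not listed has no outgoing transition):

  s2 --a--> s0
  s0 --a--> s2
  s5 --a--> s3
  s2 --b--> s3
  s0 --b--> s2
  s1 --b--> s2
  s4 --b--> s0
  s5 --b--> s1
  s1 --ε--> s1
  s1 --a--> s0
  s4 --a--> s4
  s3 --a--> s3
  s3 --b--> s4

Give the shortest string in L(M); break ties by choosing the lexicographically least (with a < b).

abb

A breadth-first search from s0 reaches an accepting state first via the path s0 → s2 → s3 → s4 on input abb.
No string of length < 3 is accepted (BFS exhausts all shorter strings without reaching an accepting state), and abb is the lexicographically least accepting string of length 3.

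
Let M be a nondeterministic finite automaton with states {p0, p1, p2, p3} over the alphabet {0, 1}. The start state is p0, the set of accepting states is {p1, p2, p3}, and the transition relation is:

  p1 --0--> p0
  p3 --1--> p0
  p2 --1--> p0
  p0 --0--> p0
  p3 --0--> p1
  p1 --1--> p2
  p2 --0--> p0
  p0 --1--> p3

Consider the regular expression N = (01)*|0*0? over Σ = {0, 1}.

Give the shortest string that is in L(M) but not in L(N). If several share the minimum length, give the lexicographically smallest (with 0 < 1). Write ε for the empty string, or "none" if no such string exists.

The string 1 is accepted by M but not by N.
No shorter string lies in the difference, and 1 is the lexicographically first length-1 string in L(M) \ L(N).

1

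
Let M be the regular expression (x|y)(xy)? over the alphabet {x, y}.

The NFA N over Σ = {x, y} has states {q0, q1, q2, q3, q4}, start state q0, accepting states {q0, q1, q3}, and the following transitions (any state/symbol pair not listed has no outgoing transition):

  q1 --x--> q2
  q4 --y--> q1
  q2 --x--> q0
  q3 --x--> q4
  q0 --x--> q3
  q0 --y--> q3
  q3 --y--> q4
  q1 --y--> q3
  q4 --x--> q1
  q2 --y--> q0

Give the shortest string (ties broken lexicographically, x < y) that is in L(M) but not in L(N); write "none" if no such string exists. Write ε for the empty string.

Converting the expression M to a DFA (subset construction, then merging equivalent states) gives the minimal DFA with states {m0, m1, m2, m3, m4}, start state m0, accepting states {m1, m4} and transitions m0: x→m1, y→m1; m1: x→m2, y→m3; m2: x→m3, y→m4; m3: x→m3, y→m3; m4: x→m3, y→m3.
Exploring the product automaton M × N from the start pair (m0, q0), following both machines on each input symbol, reaches 9 state pairs: (m0, q0), (m1, q3), (m2, q4), (m3, q4), (m3, q1), (m4, q1), (m3, q2), (m3, q3), (m3, q0).
M accepts in {m1, m4} and N accepts in {q0, q1, q3}. The reachable pairs whose M-component is accepting are (m1, q3), (m4, q1); in each of them the N-component is accepting too, so the product for L(M) \ L(N) (M-component accepting, N-component rejecting) has no reachable accepting pair and the difference is empty.
So every string accepted by M is also accepted by N: L(M) \ L(N) = ∅ and there is no such string.

none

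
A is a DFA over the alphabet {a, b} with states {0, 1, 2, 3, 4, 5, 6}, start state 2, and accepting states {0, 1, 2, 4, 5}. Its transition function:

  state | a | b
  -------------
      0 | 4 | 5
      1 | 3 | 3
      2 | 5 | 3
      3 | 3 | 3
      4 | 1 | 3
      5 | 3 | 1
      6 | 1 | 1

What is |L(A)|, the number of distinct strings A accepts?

3

The useful subgraph on states {1, 2, 5} is acyclic, so L(A) is finite; the longest accepting path visits 3 useful states, giving maximum string length 2.
Counting accepting paths from 2 by length: 1 of length 0, 1 of length 1, 1 of length 2. Total 3.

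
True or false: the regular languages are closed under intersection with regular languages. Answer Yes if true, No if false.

Yes

This is a special case of closure under intersection: the product of the two DFAs, accepting on F₁ × F₂, recognises the intersection.
So the regular languages are closed under intersection with a regular language.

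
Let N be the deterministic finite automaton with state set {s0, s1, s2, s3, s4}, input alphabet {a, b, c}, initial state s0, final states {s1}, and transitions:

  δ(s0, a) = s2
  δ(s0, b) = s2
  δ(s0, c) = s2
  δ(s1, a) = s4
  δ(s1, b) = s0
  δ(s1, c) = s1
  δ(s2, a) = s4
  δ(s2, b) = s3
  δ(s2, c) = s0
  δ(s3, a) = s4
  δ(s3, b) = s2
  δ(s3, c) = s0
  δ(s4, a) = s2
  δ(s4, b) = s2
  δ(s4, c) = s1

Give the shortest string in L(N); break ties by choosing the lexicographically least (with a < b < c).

aac

A breadth-first search from s0 reaches an accepting state first via the path s0 → s2 → s4 → s1 on input aac.
No string of length < 3 is accepted (BFS exhausts all shorter strings without reaching an accepting state), and aac is the lexicographically least accepting string of length 3.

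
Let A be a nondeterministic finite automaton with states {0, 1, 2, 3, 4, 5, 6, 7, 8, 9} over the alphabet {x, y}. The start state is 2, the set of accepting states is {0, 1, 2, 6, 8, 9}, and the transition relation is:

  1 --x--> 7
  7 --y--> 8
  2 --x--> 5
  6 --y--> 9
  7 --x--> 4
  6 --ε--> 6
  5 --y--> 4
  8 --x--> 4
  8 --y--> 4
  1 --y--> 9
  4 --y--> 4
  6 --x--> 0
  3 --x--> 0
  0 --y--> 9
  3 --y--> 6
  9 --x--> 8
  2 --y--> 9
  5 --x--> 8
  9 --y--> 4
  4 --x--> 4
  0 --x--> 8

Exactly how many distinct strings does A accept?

4

The useful subgraph on states {2, 5, 8, 9} is acyclic, so L(A) is finite; the longest accepting path visits 3 useful states, giving maximum string length 2.
Counting accepting paths from 2 by length: 1 of length 0, 1 of length 1, 2 of length 2. Total 4.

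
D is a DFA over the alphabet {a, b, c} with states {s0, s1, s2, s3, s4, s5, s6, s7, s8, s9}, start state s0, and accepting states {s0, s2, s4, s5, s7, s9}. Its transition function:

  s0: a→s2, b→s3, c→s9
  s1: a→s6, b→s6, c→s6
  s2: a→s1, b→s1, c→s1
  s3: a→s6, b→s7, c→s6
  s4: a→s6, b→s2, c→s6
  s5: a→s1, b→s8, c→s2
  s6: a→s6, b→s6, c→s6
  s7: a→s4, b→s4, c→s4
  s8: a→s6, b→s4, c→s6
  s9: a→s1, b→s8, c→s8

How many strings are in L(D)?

The useful subgraph on states {s0, s2, s3, s4, s7, s8, s9} is acyclic, so L(D) is finite; the longest accepting path visits 5 useful states, giving maximum string length 4.
Counting accepting paths from s0 by length: 1 of length 0, 2 of length 1, 1 of length 2, 5 of length 3, 5 of length 4. Total 14.

14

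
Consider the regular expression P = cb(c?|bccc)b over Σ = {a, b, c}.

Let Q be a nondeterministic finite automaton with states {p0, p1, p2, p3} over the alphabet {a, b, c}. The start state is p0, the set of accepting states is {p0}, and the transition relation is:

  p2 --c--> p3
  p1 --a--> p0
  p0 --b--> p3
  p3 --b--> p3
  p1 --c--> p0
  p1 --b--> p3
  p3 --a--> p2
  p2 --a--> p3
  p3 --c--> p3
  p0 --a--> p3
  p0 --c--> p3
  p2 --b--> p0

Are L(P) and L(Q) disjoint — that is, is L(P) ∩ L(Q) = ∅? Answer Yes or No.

Yes

Converting the expression P to a DFA (subset construction, then merging equivalent states) gives the minimal DFA with states {r0, r1, r2, r3, r4, r5, r6, r7, r8}, start state r0, accepting states {r4, r7} and transitions r0: a→r1, b→r1, c→r2; r1: a→r1, b→r1, c→r1; r2: a→r1, b→r3, c→r1; r3: a→r1, b→r4, c→r5; r4: a→r1, b→r1, c→r6; r5: a→r1, b→r7, c→r1; r6: a→r1, b→r1, c→r8; r7: a→r1, b→r1, c→r1; r8: a→r1, b→r1, c→r5.
Exploring the product automaton P × Q from the start pair (r0, p0), following both machines on each input symbol, reaches 11 state pairs: (r0, p0), (r1, p3), (r2, p3), (r1, p2), (r3, p3), (r1, p0), (r4, p3), (r5, p3), (r6, p3), (r7, p3), (r8, p3).
P accepts in {r4, r7} and Q accepts in {p0}; no reachable pair has both components accepting, so no string drives both machines to acceptance simultaneously and L(P) ∩ L(Q) = ∅.
So no string is accepted by both, and the intersection is empty.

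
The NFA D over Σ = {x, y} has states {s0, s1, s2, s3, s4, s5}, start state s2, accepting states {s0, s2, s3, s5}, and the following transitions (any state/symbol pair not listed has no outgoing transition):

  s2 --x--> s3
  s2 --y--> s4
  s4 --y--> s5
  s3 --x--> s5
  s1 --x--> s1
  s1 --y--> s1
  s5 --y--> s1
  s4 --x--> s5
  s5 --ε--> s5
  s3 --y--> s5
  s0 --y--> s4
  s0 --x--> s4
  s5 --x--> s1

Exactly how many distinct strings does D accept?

The useful subgraph on states {s2, s3, s4, s5} is acyclic, so L(D) is finite; the longest accepting path visits 3 useful states, giving maximum string length 2.
Counting accepting paths from s2 by length: 1 of length 0, 1 of length 1, 4 of length 2. Total 6.

6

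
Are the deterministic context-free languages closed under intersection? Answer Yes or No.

DCFLs are closed under complement (normalise the DPDA to read all of its input, then flip the verdict). If they were also closed under intersection, De Morgan would make them closed under union; but {aⁿbⁿ : n≥0} and {aⁿb²ⁿ : n≥0} are DCFLs (push the a's; pop one per b, respectively one per two b's) whose union no deterministic PDA accepts: a DPDA for it would have a single run on aⁿb²ⁿ, accepting after the prefix aⁿbⁿ and accepting again after n more b's; an ordinary PDA that simulates it on a's and b's and, at any moment when it is accepting, may switch to reading only a fresh letter c while feeding each c to the simulation as a b, would accept aⁱbʲcᵏ (k≥1) exactly when both aⁱbʲ and aⁱbʲ⁺ᵏ are in the language, i.e. its language intersected with the regular set a*b*c⁺ would be exactly {aⁿbⁿcⁿ : n≥1} — impossible, since context-free languages are closed under intersection with regular sets and {aⁿbⁿcⁿ} is not context-free.

No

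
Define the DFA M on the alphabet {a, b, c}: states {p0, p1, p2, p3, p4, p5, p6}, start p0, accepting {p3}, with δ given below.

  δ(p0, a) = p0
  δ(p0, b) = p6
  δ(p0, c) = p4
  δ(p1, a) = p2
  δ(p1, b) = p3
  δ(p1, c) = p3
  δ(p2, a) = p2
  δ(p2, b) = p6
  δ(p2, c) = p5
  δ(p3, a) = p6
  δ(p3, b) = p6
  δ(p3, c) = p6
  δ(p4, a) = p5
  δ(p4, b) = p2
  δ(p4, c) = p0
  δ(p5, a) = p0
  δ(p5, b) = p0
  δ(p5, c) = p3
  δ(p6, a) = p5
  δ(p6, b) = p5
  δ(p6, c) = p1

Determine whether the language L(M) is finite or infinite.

infinite

State p0 is reachable from the start and can reach an accepting state, and it lies on the cycle p0 → p0.
Traversing that cycle any number of times yields accepted strings of unbounded length, so the language is infinite.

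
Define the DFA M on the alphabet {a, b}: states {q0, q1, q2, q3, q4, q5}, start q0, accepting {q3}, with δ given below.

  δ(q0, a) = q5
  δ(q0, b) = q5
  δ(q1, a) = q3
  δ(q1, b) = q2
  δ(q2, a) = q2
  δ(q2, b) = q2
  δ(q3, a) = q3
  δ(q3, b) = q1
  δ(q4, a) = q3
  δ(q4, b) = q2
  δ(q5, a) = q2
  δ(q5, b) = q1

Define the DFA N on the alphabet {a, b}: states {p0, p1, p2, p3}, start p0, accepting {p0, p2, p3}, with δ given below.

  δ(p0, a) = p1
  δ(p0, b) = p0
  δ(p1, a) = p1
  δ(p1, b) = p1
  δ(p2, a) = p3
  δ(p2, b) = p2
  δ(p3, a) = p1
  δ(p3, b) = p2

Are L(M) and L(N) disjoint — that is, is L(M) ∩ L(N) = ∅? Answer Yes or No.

Yes

Exploring the product automaton M × N from the start pair (q0, p0), following both machines on each input symbol, reaches 8 state pairs: (q0, p0), (q5, p1), (q5, p0), (q2, p1), (q1, p1), (q1, p0), (q3, p1), (q2, p0).
M accepts in {q3} and N accepts in {p0, p2, p3}; no reachable pair has both components accepting, so no string drives both machines to acceptance simultaneously and L(M) ∩ L(N) = ∅.
So no string is accepted by both, and the intersection is empty.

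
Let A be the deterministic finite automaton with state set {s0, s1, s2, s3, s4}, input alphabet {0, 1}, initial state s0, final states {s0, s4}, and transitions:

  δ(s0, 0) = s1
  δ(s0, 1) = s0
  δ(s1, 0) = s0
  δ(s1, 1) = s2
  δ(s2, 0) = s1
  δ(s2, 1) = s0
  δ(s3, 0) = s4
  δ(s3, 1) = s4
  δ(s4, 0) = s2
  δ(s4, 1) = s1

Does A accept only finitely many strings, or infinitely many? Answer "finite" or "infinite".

infinite

State s0 is reachable from the start and can reach an accepting state, and it lies on the cycle s0 → s0.
Traversing that cycle any number of times yields accepted strings of unbounded length, so the language is infinite.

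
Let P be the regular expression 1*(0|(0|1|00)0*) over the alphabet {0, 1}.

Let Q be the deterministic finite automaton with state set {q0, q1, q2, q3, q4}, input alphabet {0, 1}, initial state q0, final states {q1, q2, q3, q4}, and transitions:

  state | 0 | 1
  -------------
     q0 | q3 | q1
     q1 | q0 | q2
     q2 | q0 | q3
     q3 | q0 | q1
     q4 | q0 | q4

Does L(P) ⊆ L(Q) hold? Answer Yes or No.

The string 00 is in L(P) but not in L(Q).
So L(P) ⊄ L(Q).

No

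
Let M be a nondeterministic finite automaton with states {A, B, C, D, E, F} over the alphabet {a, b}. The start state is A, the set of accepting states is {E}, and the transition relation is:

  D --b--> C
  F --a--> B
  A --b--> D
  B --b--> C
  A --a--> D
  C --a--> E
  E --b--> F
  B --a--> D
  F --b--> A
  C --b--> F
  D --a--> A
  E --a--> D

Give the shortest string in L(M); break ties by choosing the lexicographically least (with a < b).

A breadth-first search from A reaches an accepting state first via the path A → D → C → E on input aba.
No string of length < 3 is accepted (BFS exhausts all shorter strings without reaching an accepting state), and aba is the lexicographically least accepting string of length 3.

aba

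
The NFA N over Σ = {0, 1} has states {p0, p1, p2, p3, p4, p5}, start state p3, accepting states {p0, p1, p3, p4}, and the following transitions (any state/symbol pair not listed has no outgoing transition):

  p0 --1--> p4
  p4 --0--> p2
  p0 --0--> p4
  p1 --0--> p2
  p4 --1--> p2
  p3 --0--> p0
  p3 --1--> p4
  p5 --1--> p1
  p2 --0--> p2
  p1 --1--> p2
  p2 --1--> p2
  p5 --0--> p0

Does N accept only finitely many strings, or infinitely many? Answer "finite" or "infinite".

finite

The useful states (reachable from p3 and able to reach an accepting state) are {p0, p3, p4}.
Restricted to these states the transition graph has no cycle, so every accepting path has bounded length and L is finite.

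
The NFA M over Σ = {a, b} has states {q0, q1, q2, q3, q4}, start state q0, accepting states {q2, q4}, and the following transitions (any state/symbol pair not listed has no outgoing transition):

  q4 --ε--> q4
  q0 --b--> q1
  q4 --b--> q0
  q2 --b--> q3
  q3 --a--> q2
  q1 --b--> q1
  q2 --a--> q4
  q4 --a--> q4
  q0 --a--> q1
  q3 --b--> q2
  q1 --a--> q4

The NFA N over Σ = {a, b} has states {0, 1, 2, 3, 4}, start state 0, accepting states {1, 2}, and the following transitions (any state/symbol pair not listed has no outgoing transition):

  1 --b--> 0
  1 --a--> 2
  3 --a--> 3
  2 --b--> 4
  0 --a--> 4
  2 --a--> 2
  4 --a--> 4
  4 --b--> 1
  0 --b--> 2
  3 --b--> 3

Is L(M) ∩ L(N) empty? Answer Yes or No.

The string ba is accepted by both M and N.
Hence L(M) ∩ L(N) ≠ ∅.

No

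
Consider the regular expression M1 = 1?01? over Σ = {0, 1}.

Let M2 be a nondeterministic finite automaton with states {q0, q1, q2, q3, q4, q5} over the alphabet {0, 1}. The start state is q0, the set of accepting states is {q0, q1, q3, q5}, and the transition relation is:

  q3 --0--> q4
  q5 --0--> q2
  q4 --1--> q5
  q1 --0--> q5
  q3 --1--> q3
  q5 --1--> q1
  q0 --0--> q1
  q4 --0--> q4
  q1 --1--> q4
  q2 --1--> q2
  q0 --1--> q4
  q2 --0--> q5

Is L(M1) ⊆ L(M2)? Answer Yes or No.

The string 01 is in L(M1) but not in L(M2).
So L(M1) ⊄ L(M2).

No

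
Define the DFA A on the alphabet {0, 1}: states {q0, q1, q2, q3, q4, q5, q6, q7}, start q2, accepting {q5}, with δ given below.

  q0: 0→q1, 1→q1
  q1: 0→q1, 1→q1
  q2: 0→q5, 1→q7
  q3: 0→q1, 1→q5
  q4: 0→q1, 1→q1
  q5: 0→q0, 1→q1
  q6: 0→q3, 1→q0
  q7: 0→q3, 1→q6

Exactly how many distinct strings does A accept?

3

The useful subgraph on states {q2, q3, q5, q6, q7} is acyclic, so L(A) is finite; the longest accepting path visits 5 useful states, giving maximum string length 4.
Counting accepting paths from q2 by length: 1 of length 1, 1 of length 3, 1 of length 4. Total 3.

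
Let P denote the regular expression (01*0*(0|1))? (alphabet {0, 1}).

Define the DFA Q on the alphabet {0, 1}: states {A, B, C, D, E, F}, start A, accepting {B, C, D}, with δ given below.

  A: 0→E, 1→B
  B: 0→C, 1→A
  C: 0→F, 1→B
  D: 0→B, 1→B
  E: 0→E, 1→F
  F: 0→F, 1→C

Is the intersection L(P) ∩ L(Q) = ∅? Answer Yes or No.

The string 011 is accepted by both P and Q.
Hence L(P) ∩ L(Q) ≠ ∅.

No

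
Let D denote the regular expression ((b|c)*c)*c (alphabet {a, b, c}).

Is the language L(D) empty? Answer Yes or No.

The string c matches the expression, so it belongs to L(D).
Since L(D) contains at least one string, it is not empty.

No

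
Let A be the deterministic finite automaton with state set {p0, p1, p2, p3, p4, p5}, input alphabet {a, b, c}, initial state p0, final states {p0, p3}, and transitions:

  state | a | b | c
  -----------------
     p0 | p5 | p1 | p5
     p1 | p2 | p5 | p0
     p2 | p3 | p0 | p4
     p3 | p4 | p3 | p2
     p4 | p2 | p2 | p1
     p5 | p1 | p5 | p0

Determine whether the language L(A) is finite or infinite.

State p0 is reachable from the start and can reach an accepting state, and it lies on the cycle p0 → p1 → p0.
Traversing that cycle any number of times yields accepted strings of unbounded length, so the language is infinite.

infinite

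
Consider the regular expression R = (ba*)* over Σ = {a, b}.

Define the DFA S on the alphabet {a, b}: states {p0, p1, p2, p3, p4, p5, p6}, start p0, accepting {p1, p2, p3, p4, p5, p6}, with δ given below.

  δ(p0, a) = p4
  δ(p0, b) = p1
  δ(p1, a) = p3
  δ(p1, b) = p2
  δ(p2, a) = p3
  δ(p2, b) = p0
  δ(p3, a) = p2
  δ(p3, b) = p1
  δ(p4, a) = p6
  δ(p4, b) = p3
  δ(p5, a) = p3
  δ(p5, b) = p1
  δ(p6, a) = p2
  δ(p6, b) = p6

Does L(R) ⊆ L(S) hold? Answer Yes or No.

No

The empty string ε is in L(R) but not in L(S).
So L(R) ⊄ L(S).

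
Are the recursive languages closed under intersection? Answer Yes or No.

Yes

Run both deciders on the input and accept iff both accept; the combined machine always halts.
So the recursive languages are closed under intersection.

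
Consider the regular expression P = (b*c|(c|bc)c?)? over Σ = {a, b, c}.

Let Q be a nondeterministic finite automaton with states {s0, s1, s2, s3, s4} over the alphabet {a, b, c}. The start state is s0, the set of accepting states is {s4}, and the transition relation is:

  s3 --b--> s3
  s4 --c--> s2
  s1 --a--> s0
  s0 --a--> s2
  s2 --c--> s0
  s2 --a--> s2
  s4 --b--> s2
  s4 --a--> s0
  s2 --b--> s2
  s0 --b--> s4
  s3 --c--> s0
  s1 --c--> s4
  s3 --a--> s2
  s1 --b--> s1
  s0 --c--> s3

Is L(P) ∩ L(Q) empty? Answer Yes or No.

Converting the expression P to a DFA (subset construction, then merging equivalent states) gives the minimal DFA with states {p0, p1, p2, p3, p4, p5}, start state p0, accepting states {p0, p3, p5} and transitions p0: a→p1, b→p2, c→p3; p1: a→p1, b→p1, c→p1; p2: a→p1, b→p4, c→p3; p3: a→p1, b→p1, c→p5; p4: a→p1, b→p4, c→p5; p5: a→p1, b→p1, c→p1.
Exploring the product automaton P × Q from the start pair (p0, s0), following both machines on each input symbol, reaches 10 state pairs: (p0, s0), (p1, s2), (p2, s4), (p3, s3), (p1, s0), (p4, s2), (p3, s2), (p1, s3), (p5, s0), (p1, s4).
P accepts in {p0, p3, p5} and Q accepts in {s4}; no reachable pair has both components accepting, so no string drives both machines to acceptance simultaneously and L(P) ∩ L(Q) = ∅.
So no string is accepted by both, and the intersection is empty.

Yes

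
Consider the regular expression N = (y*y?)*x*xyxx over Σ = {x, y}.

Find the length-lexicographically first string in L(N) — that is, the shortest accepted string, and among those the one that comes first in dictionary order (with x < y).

By inspection of the expression, no string of length less than 4 matches, and xyxx is the lexicographically first match of length 4.

xyxx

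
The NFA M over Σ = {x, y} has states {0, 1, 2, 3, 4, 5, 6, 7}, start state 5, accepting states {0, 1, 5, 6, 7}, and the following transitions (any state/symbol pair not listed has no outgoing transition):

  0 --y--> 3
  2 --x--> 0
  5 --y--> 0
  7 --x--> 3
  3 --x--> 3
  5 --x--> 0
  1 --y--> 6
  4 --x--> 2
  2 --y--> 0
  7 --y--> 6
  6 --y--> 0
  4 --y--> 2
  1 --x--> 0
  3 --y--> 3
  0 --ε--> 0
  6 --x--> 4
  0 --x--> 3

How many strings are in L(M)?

3

The useful subgraph on states {0, 5} is acyclic, so L(M) is finite; the longest accepting path visits 2 useful states, giving maximum string length 1.
Counting accepting paths from 5 by length: 1 of length 0, 2 of length 1. Total 3.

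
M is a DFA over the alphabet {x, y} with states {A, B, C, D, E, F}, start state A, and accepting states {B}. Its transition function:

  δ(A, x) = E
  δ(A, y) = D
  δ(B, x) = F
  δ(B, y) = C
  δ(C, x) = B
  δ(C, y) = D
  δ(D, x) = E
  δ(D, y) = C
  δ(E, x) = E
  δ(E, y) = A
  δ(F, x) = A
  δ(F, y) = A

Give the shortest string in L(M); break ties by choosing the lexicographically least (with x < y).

A breadth-first search from A reaches an accepting state first via the path A → D → C → B on input yyx.
No string of length < 3 is accepted (BFS exhausts all shorter strings without reaching an accepting state), and yyx is the lexicographically least accepting string of length 3.

yyx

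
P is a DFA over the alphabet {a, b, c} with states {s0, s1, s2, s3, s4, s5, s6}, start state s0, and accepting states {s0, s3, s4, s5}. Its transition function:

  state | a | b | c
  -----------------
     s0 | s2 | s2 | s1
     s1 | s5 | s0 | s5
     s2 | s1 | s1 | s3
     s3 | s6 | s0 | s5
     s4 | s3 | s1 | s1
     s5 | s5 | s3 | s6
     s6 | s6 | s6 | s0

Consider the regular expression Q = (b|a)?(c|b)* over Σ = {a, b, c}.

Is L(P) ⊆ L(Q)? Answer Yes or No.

The string ca is in L(P) but not in L(Q).
So L(P) ⊄ L(Q).

No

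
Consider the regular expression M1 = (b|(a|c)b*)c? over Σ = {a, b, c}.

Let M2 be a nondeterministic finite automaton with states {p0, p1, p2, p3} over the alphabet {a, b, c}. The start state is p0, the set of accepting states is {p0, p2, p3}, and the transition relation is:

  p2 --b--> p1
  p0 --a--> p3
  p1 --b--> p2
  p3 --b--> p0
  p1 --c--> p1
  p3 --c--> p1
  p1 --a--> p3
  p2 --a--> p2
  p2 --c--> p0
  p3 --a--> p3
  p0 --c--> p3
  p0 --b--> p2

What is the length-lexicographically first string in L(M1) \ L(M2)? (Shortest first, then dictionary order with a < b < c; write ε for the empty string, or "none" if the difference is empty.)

ac

The string ac is accepted by M1 but not by M2.
No shorter string lies in the difference, and ac is the lexicographically first length-2 string in L(M1) \ L(M2).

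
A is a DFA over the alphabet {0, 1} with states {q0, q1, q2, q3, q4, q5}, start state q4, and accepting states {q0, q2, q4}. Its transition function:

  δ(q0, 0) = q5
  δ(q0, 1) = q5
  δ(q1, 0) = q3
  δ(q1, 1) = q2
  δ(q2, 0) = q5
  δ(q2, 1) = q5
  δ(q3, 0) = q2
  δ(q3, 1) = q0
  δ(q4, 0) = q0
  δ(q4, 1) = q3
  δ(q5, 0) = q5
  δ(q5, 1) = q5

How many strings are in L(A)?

4

The useful subgraph on states {q0, q2, q3, q4} is acyclic, so L(A) is finite; the longest accepting path visits 3 useful states, giving maximum string length 2.
Counting accepting paths from q4 by length: 1 of length 0, 1 of length 1, 2 of length 2. Total 4.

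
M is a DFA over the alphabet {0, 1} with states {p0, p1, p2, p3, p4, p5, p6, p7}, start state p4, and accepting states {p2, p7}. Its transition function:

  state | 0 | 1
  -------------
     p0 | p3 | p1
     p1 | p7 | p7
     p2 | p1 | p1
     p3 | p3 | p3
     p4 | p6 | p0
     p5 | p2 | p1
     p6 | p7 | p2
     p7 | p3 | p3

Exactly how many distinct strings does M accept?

8

The useful subgraph on states {p0, p1, p2, p4, p6, p7} is acyclic, so L(M) is finite; the longest accepting path visits 5 useful states, giving maximum string length 4.
Counting accepting paths from p4 by length: 2 of length 2, 2 of length 3, 4 of length 4. Total 8.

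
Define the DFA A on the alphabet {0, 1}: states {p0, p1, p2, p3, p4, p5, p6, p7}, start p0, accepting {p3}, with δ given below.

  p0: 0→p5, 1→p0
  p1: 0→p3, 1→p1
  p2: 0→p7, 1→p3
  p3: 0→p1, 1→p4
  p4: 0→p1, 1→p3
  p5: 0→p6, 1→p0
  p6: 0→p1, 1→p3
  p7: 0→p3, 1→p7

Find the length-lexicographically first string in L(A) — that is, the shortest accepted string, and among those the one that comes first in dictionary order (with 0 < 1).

001

A breadth-first search from p0 reaches an accepting state first via the path p0 → p5 → p6 → p3 on input 001.
No string of length < 3 is accepted (BFS exhausts all shorter strings without reaching an accepting state), and 001 is the lexicographically least accepting string of length 3.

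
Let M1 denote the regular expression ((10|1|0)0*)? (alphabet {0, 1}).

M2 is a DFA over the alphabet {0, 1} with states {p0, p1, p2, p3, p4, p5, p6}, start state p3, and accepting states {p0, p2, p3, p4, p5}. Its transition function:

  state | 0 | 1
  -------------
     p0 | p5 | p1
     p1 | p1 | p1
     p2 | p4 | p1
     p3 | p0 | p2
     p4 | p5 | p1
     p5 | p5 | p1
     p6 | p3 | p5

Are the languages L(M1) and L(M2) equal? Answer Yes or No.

Converting the expression M1 to a DFA (subset construction, then merging equivalent states) gives the minimal DFA with states {r0, r1, r2}, start state r0, accepting states {r0, r1} and transitions r0: 0→r1, 1→r1; r1: 0→r1, 1→r2; r2: 0→r2, 1→r2.
Exploring the product automaton M1 × M2 from the start pair (r0, p3), following both machines on each input symbol, reaches 6 state pairs: (r0, p3), (r1, p0), (r1, p2), (r1, p5), (r2, p1), (r1, p4).
M1 accepts in {r0, r1} and M2 accepts in {p0, p2, p3, p4, p5}. In every reachable pair the two components are either both accepting — (r0, p3), (r1, p0), (r1, p2), (r1, p5), (r1, p4) — or both non-accepting, so no string is accepted by exactly one of the machines: L(M1) \ L(M2) and L(M2) \ L(M1) are both empty.
Hence every string is accepted by M1 iff it is accepted by M2, and the two languages coincide.

Yes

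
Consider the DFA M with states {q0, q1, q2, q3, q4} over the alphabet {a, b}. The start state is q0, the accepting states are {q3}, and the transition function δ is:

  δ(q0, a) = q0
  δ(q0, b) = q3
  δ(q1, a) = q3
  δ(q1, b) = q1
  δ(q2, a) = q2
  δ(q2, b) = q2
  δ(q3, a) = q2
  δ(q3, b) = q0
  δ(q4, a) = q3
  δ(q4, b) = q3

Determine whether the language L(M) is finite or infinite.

State q0 is reachable from the start and can reach an accepting state, and it lies on the cycle q0 → q0.
Traversing that cycle any number of times yields accepted strings of unbounded length, so the language is infinite.

infinite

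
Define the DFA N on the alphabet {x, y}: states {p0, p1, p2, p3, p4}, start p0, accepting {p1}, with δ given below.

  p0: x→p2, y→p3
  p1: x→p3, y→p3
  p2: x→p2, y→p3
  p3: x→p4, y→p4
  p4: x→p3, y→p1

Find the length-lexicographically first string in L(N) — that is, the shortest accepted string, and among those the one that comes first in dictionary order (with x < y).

A breadth-first search from p0 reaches an accepting state first via the path p0 → p3 → p4 → p1 on input yxy.
No string of length < 3 is accepted (BFS exhausts all shorter strings without reaching an accepting state), and yxy is the lexicographically least accepting string of length 3.

yxy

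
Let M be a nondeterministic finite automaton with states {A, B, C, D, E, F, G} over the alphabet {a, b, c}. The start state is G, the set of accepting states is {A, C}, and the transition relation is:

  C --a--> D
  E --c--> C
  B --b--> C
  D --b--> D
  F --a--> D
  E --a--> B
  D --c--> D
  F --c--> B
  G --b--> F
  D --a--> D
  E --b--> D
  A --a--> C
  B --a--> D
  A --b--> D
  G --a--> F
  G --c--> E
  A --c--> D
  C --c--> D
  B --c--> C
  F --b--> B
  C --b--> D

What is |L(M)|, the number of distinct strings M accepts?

11

The useful subgraph on states {B, C, E, F, G} is acyclic, so L(M) is finite; the longest accepting path visits 4 useful states, giving maximum string length 3.
Counting accepting paths from G by length: 1 of length 2, 10 of length 3. Total 11.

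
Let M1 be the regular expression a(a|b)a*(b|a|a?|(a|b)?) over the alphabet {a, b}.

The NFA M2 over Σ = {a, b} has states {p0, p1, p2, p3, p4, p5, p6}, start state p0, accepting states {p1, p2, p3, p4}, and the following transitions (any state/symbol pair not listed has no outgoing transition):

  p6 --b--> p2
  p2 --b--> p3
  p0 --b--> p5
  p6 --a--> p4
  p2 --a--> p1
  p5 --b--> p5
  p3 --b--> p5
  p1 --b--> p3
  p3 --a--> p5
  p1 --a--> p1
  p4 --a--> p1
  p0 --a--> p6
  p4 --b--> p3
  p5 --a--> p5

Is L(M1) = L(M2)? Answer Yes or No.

Converting the expression M1 to a DFA (subset construction, then merging equivalent states) gives the minimal DFA with states {r0, r1, r2, r3, r4}, start state r0, accepting states {r3, r4} and transitions r0: a→r1, b→r2; r1: a→r3, b→r3; r2: a→r2, b→r2; r3: a→r3, b→r4; r4: a→r2, b→r2.
Exploring the product automaton M1 × M2 from the start pair (r0, p0), following both machines on each input symbol, reaches 7 state pairs: (r0, p0), (r1, p6), (r2, p5), (r3, p4), (r3, p2), (r3, p1), (r4, p3).
M1 accepts in {r3, r4} and M2 accepts in {p1, p2, p3, p4}. In every reachable pair the two components are either both accepting — (r3, p4), (r3, p2), (r3, p1), (r4, p3) — or both non-accepting, so no string is accepted by exactly one of the machines: L(M1) \ L(M2) and L(M2) \ L(M1) are both empty.
Hence every string is accepted by M1 iff it is accepted by M2, and the two languages coincide.

Yes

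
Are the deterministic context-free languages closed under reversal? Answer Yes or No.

L = {c bⁿaⁿ : n≥0} ∪ {d b²ⁿaⁿ : n≥0} is a DCFL: the first symbol tells a deterministic PDA whether to pop one or two b's per a. Its reversal Lᴿ = {aⁿbⁿ c : n≥0} ∪ {aⁿb²ⁿ d : n≥0} is not. DCFLs are closed under right quotient by regular languages, and Lᴿ/{c, d} = {aⁿbⁿ : n≥0} ∪ {aⁿb²ⁿ : n≥0} — the standard context-free language accepted by no deterministic PDA (intuitively the machine would have to commit to a b-to-a ratio before the distinguishing marker arrives; formally, a DPDA for it would have a single run on aⁿb²ⁿ, accepting after the prefix aⁿbⁿ and accepting again after n more b's; an ordinary PDA that simulates it on a's and b's and, at any moment when it is accepting, may switch to reading only a fresh letter e while feeding each e to the simulation as a b, would accept aⁱbʲeᵏ (k≥1) exactly when both aⁱbʲ and aⁱbʲ⁺ᵏ are in the language, i.e. its language intersected with the regular set a*b*e⁺ would be exactly {aⁿbⁿeⁿ : n≥1} — impossible, since context-free languages are closed under intersection with regular sets and {aⁿbⁿeⁿ} is not context-free). So Lᴿ cannot be a DCFL.

No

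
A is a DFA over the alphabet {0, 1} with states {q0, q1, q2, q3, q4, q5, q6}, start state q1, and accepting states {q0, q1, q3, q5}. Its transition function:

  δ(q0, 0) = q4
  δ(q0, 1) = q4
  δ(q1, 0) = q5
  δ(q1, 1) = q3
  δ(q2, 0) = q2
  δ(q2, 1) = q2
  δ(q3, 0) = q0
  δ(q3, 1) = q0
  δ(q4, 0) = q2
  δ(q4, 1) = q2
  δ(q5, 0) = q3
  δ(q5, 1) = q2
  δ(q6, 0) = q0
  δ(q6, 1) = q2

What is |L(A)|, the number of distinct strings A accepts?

The useful subgraph on states {q0, q1, q3, q5} is acyclic, so L(A) is finite; the longest accepting path visits 4 useful states, giving maximum string length 3.
Counting accepting paths from q1 by length: 1 of length 0, 2 of length 1, 3 of length 2, 2 of length 3. Total 8.

8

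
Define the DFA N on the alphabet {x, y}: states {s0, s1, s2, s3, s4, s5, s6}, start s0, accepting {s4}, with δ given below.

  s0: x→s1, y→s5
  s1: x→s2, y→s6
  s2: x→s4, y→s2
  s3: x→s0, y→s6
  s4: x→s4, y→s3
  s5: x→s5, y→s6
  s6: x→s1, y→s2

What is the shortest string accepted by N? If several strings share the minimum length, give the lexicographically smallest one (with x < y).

xxx

A breadth-first search from s0 reaches an accepting state first via the path s0 → s1 → s2 → s4 on input xxx.
No string of length < 3 is accepted (BFS exhausts all shorter strings without reaching an accepting state), and xxx is the lexicographically least accepting string of length 3.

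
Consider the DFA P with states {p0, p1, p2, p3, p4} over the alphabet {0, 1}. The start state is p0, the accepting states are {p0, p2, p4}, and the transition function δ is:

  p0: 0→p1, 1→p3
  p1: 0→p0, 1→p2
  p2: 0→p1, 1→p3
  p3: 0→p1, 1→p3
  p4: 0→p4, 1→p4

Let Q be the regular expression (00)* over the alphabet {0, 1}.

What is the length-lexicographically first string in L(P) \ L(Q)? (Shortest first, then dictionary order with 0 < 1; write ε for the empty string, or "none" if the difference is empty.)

01

The string 01 is accepted by P but not by Q.
No shorter string lies in the difference, and 01 is the lexicographically first length-2 string in L(P) \ L(Q).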